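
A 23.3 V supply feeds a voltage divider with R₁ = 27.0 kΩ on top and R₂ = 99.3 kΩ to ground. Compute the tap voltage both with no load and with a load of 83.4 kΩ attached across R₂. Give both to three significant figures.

Unloaded: 18.3 V; loaded: 14.6 V

Open-circuit: V = 23.3 × 99.3/(27.0 + 99.3) = 18.3 V.
With the load, R₂ becomes R₂‖R_L = 45.33 kΩ, so V = 23.3 × 45.33/72.33 = 14.6 V.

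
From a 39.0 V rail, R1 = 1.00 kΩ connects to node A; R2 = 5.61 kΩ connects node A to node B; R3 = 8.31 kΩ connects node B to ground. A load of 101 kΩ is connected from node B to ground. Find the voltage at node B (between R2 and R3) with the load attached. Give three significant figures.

At node B, R3 is in parallel with the load: R3‖R_L = 7.678 kΩ.
Below node A the resistance is R2 + (R3‖R_L) = 13.29 kΩ, so V_A = 39.0 × 13.29/14.29 = 36.27 V.
Then V_B = V_A × (R3‖R_L)/(R2 + R3‖R_L) = 36.27 × 7.678/13.29 = 21.0 V.

V ≈ 21.0 V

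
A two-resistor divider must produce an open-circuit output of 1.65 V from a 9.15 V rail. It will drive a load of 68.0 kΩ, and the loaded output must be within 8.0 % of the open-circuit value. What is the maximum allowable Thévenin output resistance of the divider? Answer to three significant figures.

Loading drop = R_th/(R_th + R_L) ≤ 0.0800, so R_th ≤ R_L · ε/(1−ε) = 68.0 kΩ × 0.0800/0.9200 = 5.91 kΩ.
(Any R1, R2 with R2/(R1+R2) = 0.180 and R1‖R2 ≤ 5.91 kΩ will meet the spec.)

R_th ≤ 5.91 kΩ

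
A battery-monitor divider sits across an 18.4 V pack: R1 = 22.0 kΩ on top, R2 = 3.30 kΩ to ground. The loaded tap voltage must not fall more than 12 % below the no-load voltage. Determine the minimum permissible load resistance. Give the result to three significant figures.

Output resistance R_th = R1‖R2 = (22.0 × 3.30)/25.30 = 2.870 kΩ.
The fractional drop is R_th/(R_th + R_L); requiring this ≤ 0.120 gives R_L ≥ R_th(1/0.120 − 1) = 2.870 × 7.333 = 21.0 kΩ.

R_L(min) ≈ 21.0 kΩ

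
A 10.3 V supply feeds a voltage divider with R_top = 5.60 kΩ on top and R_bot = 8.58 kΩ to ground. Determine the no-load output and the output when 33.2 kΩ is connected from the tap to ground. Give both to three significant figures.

Open-circuit: V = 10.3 × 8.58/(5.60 + 8.58) = 6.23 V.
With the load, R_bot becomes R_bot‖R_L = 6.818 kΩ, so V = 10.3 × 6.818/12.42 = 5.66 V.

Unloaded: 6.23 V; loaded: 5.66 V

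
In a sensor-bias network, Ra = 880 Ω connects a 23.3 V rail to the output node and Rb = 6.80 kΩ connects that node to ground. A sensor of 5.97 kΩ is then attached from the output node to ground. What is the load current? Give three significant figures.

I_L ≈ 3.06 mA

Rb‖R_L = 3179 Ω; V_out = 23.3 × 3179/4059 = 18.25 V.
I_L = V_out / R_L = 18.25 / 5.97 kΩ = 3.06 mA.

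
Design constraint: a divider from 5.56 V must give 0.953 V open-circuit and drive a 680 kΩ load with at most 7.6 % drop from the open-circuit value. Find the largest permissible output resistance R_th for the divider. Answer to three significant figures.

Loading drop = R_th/(R_th + R_L) ≤ 0.0760, so R_th ≤ R_L · ε/(1−ε) = 680 kΩ × 0.0760/0.9240 = 55.9 kΩ.

R_th ≤ 55.9 kΩ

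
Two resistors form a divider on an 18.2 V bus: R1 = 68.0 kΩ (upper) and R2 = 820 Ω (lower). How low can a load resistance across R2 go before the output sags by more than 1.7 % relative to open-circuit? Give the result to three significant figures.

R_L(min) ≈ 46.9 kΩ

Output resistance R_th = R1‖R2 = (68000 × 820)/68820 = 810.2 Ω.
The fractional drop is R_th/(R_th + R_L); requiring this ≤ 0.0170 gives R_L ≥ R_th(1/0.0170 − 1) = 810.2 × 57.82 = 46.9 kΩ.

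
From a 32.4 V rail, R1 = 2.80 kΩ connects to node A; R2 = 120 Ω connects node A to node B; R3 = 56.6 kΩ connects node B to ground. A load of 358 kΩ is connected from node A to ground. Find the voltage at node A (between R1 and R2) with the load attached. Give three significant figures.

Below node A the series string R2+R3 = 56720 Ω sits in parallel with the 358000 Ω load: 48960 Ω.
V_A = 32.4 × 48960/(2800 + 48960) = 30.6 V.

V ≈ 30.6 V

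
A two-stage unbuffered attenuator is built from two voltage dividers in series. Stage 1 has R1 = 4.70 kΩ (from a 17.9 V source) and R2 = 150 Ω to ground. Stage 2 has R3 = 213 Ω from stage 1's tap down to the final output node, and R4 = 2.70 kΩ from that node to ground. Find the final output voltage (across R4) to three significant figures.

Stage 2 presents R3+R4 = 2913 Ω as a load on stage 1's tap.
Stage 1's lower leg becomes R2‖(R3+R4) = 142.7 Ω, so V_mid = 17.9 × 142.7/4843 = 0.5273 V.
Stage 2 is itself unloaded: V_out = V_mid × R4/(R3+R4) = 0.5273 × 2700/2913 = 0.489 V.

V_out ≈ 0.489 V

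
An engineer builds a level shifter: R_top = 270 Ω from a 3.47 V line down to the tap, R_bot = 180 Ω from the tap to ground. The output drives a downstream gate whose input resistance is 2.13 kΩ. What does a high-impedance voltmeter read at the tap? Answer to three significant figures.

V_out ≈ 1.32 V

The load sits in parallel with R_bot: R_bot‖R_L = (180 × 2130) / (180 + 2130) = 166.0 Ω.
V_out = 3.47 × 166.0 / (270 + 166.0) = 3.47 × 166.0/436.0 = 1.32 V.
(Unloaded it would have been 1.39 V.)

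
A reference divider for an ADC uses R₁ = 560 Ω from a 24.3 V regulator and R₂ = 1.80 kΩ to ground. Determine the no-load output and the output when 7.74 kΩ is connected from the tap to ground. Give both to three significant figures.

Open-circuit: V = 24.3 × 1800/(560 + 1800) = 18.5 V.
With the load, R₂ becomes R₂‖R_L = 1460 Ω, so V = 24.3 × 1460/2020 = 17.6 V.

Unloaded: 18.5 V; loaded: 17.6 V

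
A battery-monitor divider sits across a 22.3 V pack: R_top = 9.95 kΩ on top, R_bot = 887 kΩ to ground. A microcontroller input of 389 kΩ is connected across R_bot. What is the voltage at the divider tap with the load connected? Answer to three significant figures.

V_out ≈ 21.5 V

The load sits in parallel with R_bot: R_bot‖R_L = (887 × 389) / (887 + 389) = 270.4 kΩ.
V_out = 22.3 × 270.4 / (9.95 + 270.4) = 22.3 × 270.4/280.4 = 21.5 V.
(Unloaded it would have been 22.1 V.)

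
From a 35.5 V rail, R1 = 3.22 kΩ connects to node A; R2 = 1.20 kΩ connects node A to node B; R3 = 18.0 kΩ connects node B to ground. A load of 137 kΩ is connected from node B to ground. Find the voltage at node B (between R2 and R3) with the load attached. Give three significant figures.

V ≈ 27.8 V

At node B, R3 is in parallel with the load: R3‖R_L = 15.91 kΩ.
Below node A the resistance is R2 + (R3‖R_L) = 17.11 kΩ, so V_A = 35.5 × 17.11/20.33 = 29.88 V.
Then V_B = V_A × (R3‖R_L)/(R2 + R3‖R_L) = 29.88 × 15.91/17.11 = 27.8 V.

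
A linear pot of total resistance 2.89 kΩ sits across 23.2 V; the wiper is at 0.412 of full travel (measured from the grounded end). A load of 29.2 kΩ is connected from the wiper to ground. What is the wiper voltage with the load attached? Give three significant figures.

The wiper splits the pot into (1−α)R = 1.699 kΩ above and αR = 1.191 kΩ below.
Lower section ‖ load = 1.144 kΩ.
V_wiper = 23.2 × 1.144/(1.699 + 1.144) = 9.33 V.

V ≈ 9.33 V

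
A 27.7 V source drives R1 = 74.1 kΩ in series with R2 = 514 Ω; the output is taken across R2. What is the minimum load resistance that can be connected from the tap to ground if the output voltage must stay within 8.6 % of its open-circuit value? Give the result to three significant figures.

Output resistance R_th = R1‖R2 = (74100 × 514)/74610 = 510.5 Ω.
The fractional drop is R_th/(R_th + R_L); requiring this ≤ 0.0860 gives R_L ≥ R_th(1/0.0860 − 1) = 510.5 × 10.63 = 5.43 kΩ.

R_L(min) ≈ 5.43 kΩ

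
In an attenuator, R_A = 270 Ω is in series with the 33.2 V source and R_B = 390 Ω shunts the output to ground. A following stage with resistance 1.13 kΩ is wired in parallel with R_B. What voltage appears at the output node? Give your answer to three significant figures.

V_out ≈ 17.2 V

The load sits in parallel with R_B: R_B‖R_L = (390 × 1130) / (390 + 1130) = 289.9 Ω.
V_out = 33.2 × 289.9 / (270 + 289.9) = 33.2 × 289.9/559.9 = 17.2 V.
(Unloaded it would have been 19.6 V.)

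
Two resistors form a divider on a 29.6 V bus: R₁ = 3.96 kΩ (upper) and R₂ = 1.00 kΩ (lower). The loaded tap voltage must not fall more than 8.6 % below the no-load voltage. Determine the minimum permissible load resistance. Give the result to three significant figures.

R_L(min) ≈ 8.49 kΩ

Output resistance R_th = R₁‖R₂ = (3960 × 1000)/4960 = 798.4 Ω.
The fractional drop is R_th/(R_th + R_L); requiring this ≤ 0.0860 gives R_L ≥ R_th(1/0.0860 − 1) = 798.4 × 10.63 = 8.49 kΩ.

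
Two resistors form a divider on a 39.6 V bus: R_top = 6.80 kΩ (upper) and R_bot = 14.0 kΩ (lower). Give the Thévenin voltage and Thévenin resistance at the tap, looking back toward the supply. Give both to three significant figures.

V_th is the open-circuit tap voltage: 39.6 × 14.0/(6.80 + 14.0) = 26.7 V.
With the supply zeroed, R_top and R_bot appear in parallel from the tap: R_th = R_top‖R_bot = (6.80 × 14.0)/20.80 = 4.58 kΩ.

V_th = 26.7 V, R_th = 4.58 kΩ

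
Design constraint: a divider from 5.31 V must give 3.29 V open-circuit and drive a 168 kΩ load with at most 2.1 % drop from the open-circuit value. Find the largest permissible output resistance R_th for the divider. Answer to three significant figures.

Loading drop = R_th/(R_th + R_L) ≤ 0.0210, so R_th ≤ R_L · ε/(1−ε) = 168 kΩ × 0.0210/0.9790 = 3.60 kΩ.
(Any R1, R2 with R2/(R1+R2) = 0.620 and R1‖R2 ≤ 3.60 kΩ will meet the spec.)

R_th ≤ 3.60 kΩ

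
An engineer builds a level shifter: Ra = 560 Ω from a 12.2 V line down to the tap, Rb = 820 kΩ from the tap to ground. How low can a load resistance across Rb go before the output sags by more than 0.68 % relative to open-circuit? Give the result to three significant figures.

Output resistance R_th = Ra‖Rb = (560 × 820000)/820600 = 559.6 Ω.
The fractional drop is R_th/(R_th + R_L); requiring this ≤ 0.00680 gives R_L ≥ R_th(1/0.00680 − 1) = 559.6 × 146.1 = 81.7 kΩ.

R_L(min) ≈ 81.7 kΩ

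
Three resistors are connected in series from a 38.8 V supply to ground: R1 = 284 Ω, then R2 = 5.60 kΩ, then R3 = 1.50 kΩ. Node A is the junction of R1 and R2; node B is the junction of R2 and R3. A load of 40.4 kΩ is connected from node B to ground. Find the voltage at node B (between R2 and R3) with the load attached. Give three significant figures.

At node B, R3 is in parallel with the load: R3‖R_L = 1446 Ω.
Below node A the resistance is R2 + (R3‖R_L) = 7046 Ω, so V_A = 38.8 × 7046/7330 = 37.30 V.
Then V_B = V_A × (R3‖R_L)/(R2 + R3‖R_L) = 37.30 × 1446/7046 = 7.66 V.

V ≈ 7.66 V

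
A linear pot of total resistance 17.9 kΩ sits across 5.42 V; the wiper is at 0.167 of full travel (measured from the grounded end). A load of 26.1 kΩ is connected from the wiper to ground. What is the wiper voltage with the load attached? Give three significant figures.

V ≈ 0.826 V

The wiper splits the pot into (1−α)R = 14.91 kΩ above and αR = 2.989 kΩ below.
Lower section ‖ load = 2.682 kΩ.
V_wiper = 5.42 × 2.682/(14.91 + 2.682) = 0.826 V.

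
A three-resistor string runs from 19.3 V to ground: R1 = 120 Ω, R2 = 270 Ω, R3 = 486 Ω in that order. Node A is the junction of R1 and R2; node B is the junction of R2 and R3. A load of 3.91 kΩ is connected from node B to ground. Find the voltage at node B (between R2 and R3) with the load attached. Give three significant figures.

V ≈ 10.1 V

At node B, R3 is in parallel with the load: R3‖R_L = 432.3 Ω.
Below node A the resistance is R2 + (R3‖R_L) = 702.3 Ω, so V_A = 19.3 × 702.3/822.3 = 16.48 V.
Then V_B = V_A × (R3‖R_L)/(R2 + R3‖R_L) = 16.48 × 432.3/702.3 = 10.1 V.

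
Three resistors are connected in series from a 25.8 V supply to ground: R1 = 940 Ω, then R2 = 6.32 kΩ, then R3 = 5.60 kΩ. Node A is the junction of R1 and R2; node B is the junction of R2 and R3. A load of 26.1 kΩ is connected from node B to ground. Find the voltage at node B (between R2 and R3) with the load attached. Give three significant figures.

At node B, R3 is in parallel with the load: R3‖R_L = 4611 Ω.
Below node A the resistance is R2 + (R3‖R_L) = 10930 Ω, so V_A = 25.8 × 10930/11870 = 23.76 V.
Then V_B = V_A × (R3‖R_L)/(R2 + R3‖R_L) = 23.76 × 4611/10930 = 10.0 V.

V ≈ 10.0 V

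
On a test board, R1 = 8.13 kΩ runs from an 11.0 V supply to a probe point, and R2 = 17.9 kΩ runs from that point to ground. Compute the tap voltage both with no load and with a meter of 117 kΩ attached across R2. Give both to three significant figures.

Open-circuit: V = 11.0 × 17.9/(8.13 + 17.9) = 7.56 V.
With the load, R2 becomes R2‖R_L = 15.52 kΩ, so V = 11.0 × 15.52/23.65 = 7.22 V.

Unloaded: 7.56 V; loaded: 7.22 V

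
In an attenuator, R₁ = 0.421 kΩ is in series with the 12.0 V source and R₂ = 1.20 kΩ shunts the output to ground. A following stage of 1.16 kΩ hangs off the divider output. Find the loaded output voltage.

The load sits in parallel with R₂: R₂‖R_L = (1200 × 1160) / (1200 + 1160) = 589.8 Ω.
V_out = 12.0 × 589.8 / (421 + 589.8) = 12.0 × 589.8/1011 = 7.00 V.

V_out ≈ 7.00 V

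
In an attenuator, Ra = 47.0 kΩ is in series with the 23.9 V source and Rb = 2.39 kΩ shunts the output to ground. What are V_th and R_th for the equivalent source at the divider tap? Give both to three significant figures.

V_th = 1.16 V, R_th = 2.27 kΩ

V_th is the open-circuit tap voltage: 23.9 × 2.39/(47.0 + 2.39) = 1.16 V.
With the supply zeroed, Ra and Rb appear in parallel from the tap: R_th = Ra‖Rb = (47.0 × 2.39)/49.39 = 2.27 kΩ.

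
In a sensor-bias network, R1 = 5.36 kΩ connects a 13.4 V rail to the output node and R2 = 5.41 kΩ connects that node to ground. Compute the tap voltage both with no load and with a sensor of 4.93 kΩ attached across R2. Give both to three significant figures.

Unloaded: 6.73 V; loaded: 4.35 V

Open-circuit: V = 13.4 × 5.41/(5.36 + 5.41) = 6.73 V.
With the load, R2 becomes R2‖R_L = 2.579 kΩ, so V = 13.4 × 2.579/7.939 = 4.35 V.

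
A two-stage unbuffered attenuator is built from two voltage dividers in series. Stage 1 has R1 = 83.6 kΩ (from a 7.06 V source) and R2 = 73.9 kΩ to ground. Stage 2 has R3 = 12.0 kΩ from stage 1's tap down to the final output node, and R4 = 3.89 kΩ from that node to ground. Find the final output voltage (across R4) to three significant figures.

Stage 2 presents R3+R4 = 15.89 kΩ as a load on stage 1's tap.
Stage 1's lower leg becomes R2‖(R3+R4) = 13.08 kΩ, so V_mid = 7.06 × 13.08/96.68 = 0.9550 V.
Stage 2 is itself unloaded: V_out = V_mid × R4/(R3+R4) = 0.9550 × 3.89/15.89 = 0.234 V.

V_out ≈ 0.234 V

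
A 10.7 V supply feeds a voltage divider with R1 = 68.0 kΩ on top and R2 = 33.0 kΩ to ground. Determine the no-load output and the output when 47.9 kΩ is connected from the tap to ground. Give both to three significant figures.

Open-circuit: V = 10.7 × 33.0/(68.0 + 33.0) = 3.50 V.
With the load, R2 becomes R2‖R_L = 19.54 kΩ, so V = 10.7 × 19.54/87.54 = 2.39 V.

Unloaded: 3.50 V; loaded: 2.39 V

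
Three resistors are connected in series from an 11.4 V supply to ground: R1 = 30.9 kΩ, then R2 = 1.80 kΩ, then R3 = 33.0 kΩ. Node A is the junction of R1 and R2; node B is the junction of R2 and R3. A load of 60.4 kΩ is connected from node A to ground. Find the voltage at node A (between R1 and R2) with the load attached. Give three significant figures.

Below node A the series string R2+R3 = 34.80 kΩ sits in parallel with the 60.4 kΩ load: 22.08 kΩ.
V_A = 11.4 × 22.08/(30.9 + 22.08) = 4.75 V.

V ≈ 4.75 V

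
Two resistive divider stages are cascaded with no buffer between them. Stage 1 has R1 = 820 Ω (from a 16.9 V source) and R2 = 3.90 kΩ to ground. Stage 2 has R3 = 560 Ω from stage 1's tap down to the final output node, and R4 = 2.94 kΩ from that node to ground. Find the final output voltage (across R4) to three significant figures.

Stage 2 presents R3+R4 = 3500 Ω as a load on stage 1's tap.
Stage 1's lower leg becomes R2‖(R3+R4) = 1845 Ω, so V_mid = 16.9 × 1845/2665 = 11.70 V.
Stage 2 is itself unloaded: V_out = V_mid × R4/(R3+R4) = 11.70 × 2940/3500 = 9.83 V.

V_out ≈ 9.83 V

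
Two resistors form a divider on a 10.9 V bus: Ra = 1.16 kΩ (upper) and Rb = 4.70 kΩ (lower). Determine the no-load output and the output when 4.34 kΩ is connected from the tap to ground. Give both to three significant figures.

Unloaded: 8.74 V; loaded: 7.20 V

Open-circuit: V = 10.9 × 4.70/(1.16 + 4.70) = 8.74 V.
With the load, Rb becomes Rb‖R_L = 2.256 kΩ, so V = 10.9 × 2.256/3.416 = 7.20 V.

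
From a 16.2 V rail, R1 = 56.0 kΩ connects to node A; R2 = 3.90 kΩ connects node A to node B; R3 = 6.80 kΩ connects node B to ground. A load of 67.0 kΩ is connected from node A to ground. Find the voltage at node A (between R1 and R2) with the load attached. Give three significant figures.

Below node A the series string R2+R3 = 10.70 kΩ sits in parallel with the 67.0 kΩ load: 9.227 kΩ.
V_A = 16.2 × 9.227/(56.0 + 9.227) = 2.29 V.

V ≈ 2.29 V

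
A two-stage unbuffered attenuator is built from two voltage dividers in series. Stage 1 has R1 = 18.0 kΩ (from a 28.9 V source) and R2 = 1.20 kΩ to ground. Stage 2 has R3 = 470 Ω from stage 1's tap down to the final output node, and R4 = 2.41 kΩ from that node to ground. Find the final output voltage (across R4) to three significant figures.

V_out ≈ 1.09 V

Stage 2 presents R3+R4 = 2880 Ω as a load on stage 1's tap.
Stage 1's lower leg becomes R2‖(R3+R4) = 847.1 Ω, so V_mid = 28.9 × 847.1/18850 = 1.299 V.
Stage 2 is itself unloaded: V_out = V_mid × R4/(R3+R4) = 1.299 × 2410/2880 = 1.09 V.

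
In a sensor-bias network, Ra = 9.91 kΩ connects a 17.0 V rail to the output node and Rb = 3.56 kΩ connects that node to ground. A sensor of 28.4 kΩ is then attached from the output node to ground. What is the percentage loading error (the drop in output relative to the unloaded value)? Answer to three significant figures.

8.44 %

Unloaded V = 17.0 × 3.56/13.47 = 4.4929 V.
Loaded: Rb‖R_L = 3.163 kΩ, giving V = 17.0 × 3.163/13.07 = 4.1136 V.
Drop = (4.4929 − 4.1136) / 4.4929 = 8.44 %.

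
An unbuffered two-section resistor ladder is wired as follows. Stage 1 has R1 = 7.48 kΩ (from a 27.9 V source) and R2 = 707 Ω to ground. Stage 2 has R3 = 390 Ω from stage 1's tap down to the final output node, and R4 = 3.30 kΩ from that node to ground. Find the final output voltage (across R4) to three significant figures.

V_out ≈ 1.83 V

Stage 2 presents R3+R4 = 3690 Ω as a load on stage 1's tap.
Stage 1's lower leg becomes R2‖(R3+R4) = 593.3 Ω, so V_mid = 27.9 × 593.3/8073 = 2.050 V.
Stage 2 is itself unloaded: V_out = V_mid × R4/(R3+R4) = 2.050 × 3300/3690 = 1.83 V.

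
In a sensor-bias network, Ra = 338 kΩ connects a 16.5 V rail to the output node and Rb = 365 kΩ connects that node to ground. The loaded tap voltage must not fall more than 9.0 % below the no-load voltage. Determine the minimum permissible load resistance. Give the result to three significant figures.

Output resistance R_th = Ra‖Rb = (338 × 365)/703.0 = 175.5 kΩ.
The fractional drop is R_th/(R_th + R_L); requiring this ≤ 0.0900 gives R_L ≥ R_th(1/0.0900 − 1) = 175.5 × 10.11 = 1.77 MΩ.

R_L(min) ≈ 1.77 MΩ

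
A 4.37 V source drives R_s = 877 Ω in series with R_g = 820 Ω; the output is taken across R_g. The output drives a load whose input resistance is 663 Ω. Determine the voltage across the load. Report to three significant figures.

The load sits in parallel with R_g: R_g‖R_L = (820 × 663) / (820 + 663) = 366.6 Ω.
V_out = 4.37 × 366.6 / (877 + 366.6) = 4.37 × 366.6/1244 = 1.29 V.

V_out ≈ 1.29 V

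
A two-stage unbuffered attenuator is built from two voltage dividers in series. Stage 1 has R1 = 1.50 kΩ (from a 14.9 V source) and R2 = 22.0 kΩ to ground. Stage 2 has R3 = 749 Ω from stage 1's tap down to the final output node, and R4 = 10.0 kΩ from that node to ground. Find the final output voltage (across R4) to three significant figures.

V_out ≈ 11.5 V

Stage 2 presents R3+R4 = 10750 Ω as a load on stage 1's tap.
Stage 1's lower leg becomes R2‖(R3+R4) = 7221 Ω, so V_mid = 14.9 × 7221/8721 = 12.34 V.
Stage 2 is itself unloaded: V_out = V_mid × R4/(R3+R4) = 12.34 × 10000/10750 = 11.5 V.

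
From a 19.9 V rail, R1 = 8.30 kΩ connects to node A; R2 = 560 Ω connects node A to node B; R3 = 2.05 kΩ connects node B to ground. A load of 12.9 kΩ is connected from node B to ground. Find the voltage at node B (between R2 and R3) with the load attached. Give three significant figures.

At node B, R3 is in parallel with the load: R3‖R_L = 1769 Ω.
Below node A the resistance is R2 + (R3‖R_L) = 2329 Ω, so V_A = 19.9 × 2329/10630 = 4.360 V.
Then V_B = V_A × (R3‖R_L)/(R2 + R3‖R_L) = 4.360 × 1769/2329 = 3.31 V.

V ≈ 3.31 V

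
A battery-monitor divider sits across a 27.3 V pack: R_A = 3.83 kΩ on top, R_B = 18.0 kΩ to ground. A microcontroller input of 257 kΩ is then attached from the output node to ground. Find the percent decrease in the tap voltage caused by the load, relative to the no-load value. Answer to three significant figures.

1.21 %

The divider's output (Thévenin) resistance is R_A‖R_B = 3.158 kΩ.
Fractional drop under load = R_th/(R_th + R_L) = 3.158 / (3.158 + 257) = 0.01214.
So the output falls by 1.21 %.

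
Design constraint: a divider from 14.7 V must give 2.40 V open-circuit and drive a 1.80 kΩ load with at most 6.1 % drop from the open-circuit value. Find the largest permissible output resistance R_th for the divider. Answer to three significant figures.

Loading drop = R_th/(R_th + R_L) ≤ 0.0610, so R_th ≤ R_L · ε/(1−ε) = 1.80 kΩ × 0.0610/0.9390 = 117 Ω.

R_th ≤ 117 Ω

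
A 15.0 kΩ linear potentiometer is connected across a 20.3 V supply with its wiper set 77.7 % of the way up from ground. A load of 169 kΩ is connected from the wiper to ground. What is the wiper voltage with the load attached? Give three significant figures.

The wiper splits the pot into (1−α)R = 3.345 kΩ above and αR = 11.65 kΩ below.
Lower section ‖ load = 10.90 kΩ.
V_wiper = 20.3 × 10.90/(3.345 + 10.90) = 15.5 V.

V ≈ 15.5 V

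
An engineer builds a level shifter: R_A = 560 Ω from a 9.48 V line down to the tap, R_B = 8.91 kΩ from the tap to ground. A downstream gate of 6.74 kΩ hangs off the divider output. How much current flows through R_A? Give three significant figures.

I ≈ 2.16 mA

R_B‖R_L = 3837 Ω, so the source sees R_A + R_B‖R_L = 4397 Ω.
I = 9.48 V / 4397 Ω = 2.16 mA.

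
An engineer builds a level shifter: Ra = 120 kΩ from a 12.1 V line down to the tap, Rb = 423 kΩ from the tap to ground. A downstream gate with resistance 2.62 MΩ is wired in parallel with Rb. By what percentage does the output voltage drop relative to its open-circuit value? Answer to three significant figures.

The divider's output (Thévenin) resistance is Ra‖Rb = 93.48 kΩ.
Fractional drop under load = R_th/(R_th + R_L) = 93.48 / (93.48 + 2620) = 0.03445.
So the output falls by 3.45 %.

3.45 %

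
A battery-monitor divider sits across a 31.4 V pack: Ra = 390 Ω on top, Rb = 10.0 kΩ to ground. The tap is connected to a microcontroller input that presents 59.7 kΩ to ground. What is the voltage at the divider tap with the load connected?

V_out ≈ 30.0 V

The load sits in parallel with Rb: Rb‖R_L = (10000 × 59700) / (10000 + 59700) = 8565 Ω.
V_out = 31.4 × 8565 / (390 + 8565) = 31.4 × 8565/8955 = 30.0 V.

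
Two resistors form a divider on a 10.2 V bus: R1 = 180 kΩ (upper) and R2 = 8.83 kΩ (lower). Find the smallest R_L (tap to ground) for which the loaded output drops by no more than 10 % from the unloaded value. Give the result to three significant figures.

Output resistance R_th = R1‖R2 = (180 × 8.83)/188.8 = 8.417 kΩ.
The fractional drop is R_th/(R_th + R_L); requiring this ≤ 0.100 gives R_L ≥ R_th(1/0.100 − 1) = 8.417 × 9.000 = 75.8 kΩ.

R_L(min) ≈ 75.8 kΩ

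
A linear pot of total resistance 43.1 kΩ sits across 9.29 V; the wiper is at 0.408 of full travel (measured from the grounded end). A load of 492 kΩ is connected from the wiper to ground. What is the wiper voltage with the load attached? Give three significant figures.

V ≈ 3.71 V

The wiper splits the pot into (1−α)R = 25.52 kΩ above and αR = 17.58 kΩ below.
Lower section ‖ load = 16.98 kΩ.
V_wiper = 9.29 × 16.98/(25.52 + 16.98) = 3.71 V.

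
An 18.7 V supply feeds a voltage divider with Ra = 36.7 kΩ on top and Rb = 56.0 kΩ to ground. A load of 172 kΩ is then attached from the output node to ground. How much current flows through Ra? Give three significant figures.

I ≈ 0.237 mA

Rb‖R_L = 42.25 kΩ, so the source sees Ra + Rb‖R_L = 78.95 kΩ.
I = 18.7 V / 78.95 kΩ = 0.237 mA.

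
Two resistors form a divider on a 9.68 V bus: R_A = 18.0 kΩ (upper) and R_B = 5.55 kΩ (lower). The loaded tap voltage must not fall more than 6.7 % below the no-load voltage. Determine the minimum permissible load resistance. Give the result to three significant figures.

Output resistance R_th = R_A‖R_B = (18.0 × 5.55)/23.55 = 4.242 kΩ.
The fractional drop is R_th/(R_th + R_L); requiring this ≤ 0.0670 gives R_L ≥ R_th(1/0.0670 − 1) = 4.242 × 13.93 = 59.1 kΩ.

R_L(min) ≈ 59.1 kΩ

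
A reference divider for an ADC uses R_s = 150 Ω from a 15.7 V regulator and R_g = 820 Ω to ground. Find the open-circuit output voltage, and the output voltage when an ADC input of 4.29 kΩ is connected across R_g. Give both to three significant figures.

Open-circuit: V = 15.7 × 820/(150 + 820) = 13.3 V.
With the load, R_g becomes R_g‖R_L = 688.4 Ω, so V = 15.7 × 688.4/838.4 = 12.9 V.

Unloaded: 13.3 V; loaded: 12.9 V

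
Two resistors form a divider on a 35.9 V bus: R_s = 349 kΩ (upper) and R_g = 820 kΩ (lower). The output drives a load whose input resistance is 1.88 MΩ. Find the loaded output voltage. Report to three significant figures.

The load sits in parallel with R_g: R_g‖R_L = (820 × 1880) / (820 + 1880) = 571.0 kΩ.
V_out = 35.9 × 571.0 / (349 + 571.0) = 35.9 × 571.0/920.0 = 22.3 V.

V_out ≈ 22.3 V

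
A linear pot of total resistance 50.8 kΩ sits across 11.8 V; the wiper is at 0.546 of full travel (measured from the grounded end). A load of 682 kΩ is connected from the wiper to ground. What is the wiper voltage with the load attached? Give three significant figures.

The wiper splits the pot into (1−α)R = 23.06 kΩ above and αR = 27.74 kΩ below.
Lower section ‖ load = 26.65 kΩ.
V_wiper = 11.8 × 26.65/(23.06 + 26.65) = 6.33 V.

V ≈ 6.33 V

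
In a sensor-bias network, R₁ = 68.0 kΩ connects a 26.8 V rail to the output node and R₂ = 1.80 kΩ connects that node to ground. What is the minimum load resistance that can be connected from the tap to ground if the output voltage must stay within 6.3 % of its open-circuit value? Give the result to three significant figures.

Output resistance R_th = R₁‖R₂ = (68.0 × 1.80)/69.80 = 1.754 kΩ.
The fractional drop is R_th/(R_th + R_L); requiring this ≤ 0.0630 gives R_L ≥ R_th(1/0.0630 − 1) = 1.754 × 14.87 = 26.1 kΩ.

R_L(min) ≈ 26.1 kΩ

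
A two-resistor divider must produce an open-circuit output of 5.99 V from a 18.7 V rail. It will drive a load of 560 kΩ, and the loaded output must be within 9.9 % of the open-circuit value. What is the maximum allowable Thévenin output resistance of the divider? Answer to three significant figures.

R_th ≤ 61.5 kΩ

Loading drop = R_th/(R_th + R_L) ≤ 0.0990, so R_th ≤ R_L · ε/(1−ε) = 560 kΩ × 0.0990/0.9010 = 61.5 kΩ.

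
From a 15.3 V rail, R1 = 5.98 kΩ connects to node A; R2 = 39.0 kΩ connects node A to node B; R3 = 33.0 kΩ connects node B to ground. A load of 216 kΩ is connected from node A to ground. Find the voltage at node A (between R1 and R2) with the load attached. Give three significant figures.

V ≈ 13.8 V

Below node A the series string R2+R3 = 72.00 kΩ sits in parallel with the 216 kΩ load: 54.00 kΩ.
V_A = 15.3 × 54.00/(5.98 + 54.00) = 13.8 V.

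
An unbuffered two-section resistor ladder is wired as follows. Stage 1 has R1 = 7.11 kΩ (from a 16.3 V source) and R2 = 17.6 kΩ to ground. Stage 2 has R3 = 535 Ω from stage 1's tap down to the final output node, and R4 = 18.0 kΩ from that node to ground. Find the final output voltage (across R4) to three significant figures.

V_out ≈ 8.86 V

Stage 2 presents R3+R4 = 18540 Ω as a load on stage 1's tap.
Stage 1's lower leg becomes R2‖(R3+R4) = 9028 Ω, so V_mid = 16.3 × 9028/16140 = 9.118 V.
Stage 2 is itself unloaded: V_out = V_mid × R4/(R3+R4) = 9.118 × 18000/18540 = 8.86 V.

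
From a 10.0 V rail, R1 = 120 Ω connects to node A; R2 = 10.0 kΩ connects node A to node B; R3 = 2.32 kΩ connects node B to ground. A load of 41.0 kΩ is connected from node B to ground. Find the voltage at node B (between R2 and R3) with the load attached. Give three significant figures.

At node B, R3 is in parallel with the load: R3‖R_L = 2196 Ω.
Below node A the resistance is R2 + (R3‖R_L) = 12200 Ω, so V_A = 10.0 × 12200/12320 = 9.903 V.
Then V_B = V_A × (R3‖R_L)/(R2 + R3‖R_L) = 9.903 × 2196/12200 = 1.78 V.

V ≈ 1.78 V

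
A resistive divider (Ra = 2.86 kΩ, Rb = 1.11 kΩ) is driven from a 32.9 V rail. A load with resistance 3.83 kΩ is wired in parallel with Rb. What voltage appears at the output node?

The load sits in parallel with Rb: Rb‖R_L = (1.11 × 3.83) / (1.11 + 3.83) = 0.8606 kΩ.
V_out = 32.9 × 0.8606 / (2.86 + 0.8606) = 32.9 × 0.8606/3.721 = 7.61 V.
(Unloaded it would have been 9.20 V.)

V_out ≈ 7.61 V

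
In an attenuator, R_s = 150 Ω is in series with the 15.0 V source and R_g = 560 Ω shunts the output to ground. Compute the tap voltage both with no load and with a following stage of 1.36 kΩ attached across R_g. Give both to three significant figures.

Unloaded: 11.8 V; loaded: 10.9 V

Open-circuit: V = 15.0 × 560/(150 + 560) = 11.8 V.
With the load, R_g becomes R_g‖R_L = 396.7 Ω, so V = 15.0 × 396.7/546.7 = 10.9 V.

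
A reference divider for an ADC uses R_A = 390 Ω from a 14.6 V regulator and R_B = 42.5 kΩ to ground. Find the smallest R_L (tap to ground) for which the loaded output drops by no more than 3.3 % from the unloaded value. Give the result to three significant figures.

R_L(min) ≈ 11.3 kΩ

Output resistance R_th = R_A‖R_B = (390 × 42500)/42890 = 386.5 Ω.
The fractional drop is R_th/(R_th + R_L); requiring this ≤ 0.0330 gives R_L ≥ R_th(1/0.0330 − 1) = 386.5 × 29.30 = 11.3 kΩ.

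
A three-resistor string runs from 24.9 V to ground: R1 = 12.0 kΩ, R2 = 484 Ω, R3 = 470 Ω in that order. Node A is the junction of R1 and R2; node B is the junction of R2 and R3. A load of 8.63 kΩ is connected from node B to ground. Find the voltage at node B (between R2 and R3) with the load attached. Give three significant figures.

V ≈ 0.858 V

At node B, R3 is in parallel with the load: R3‖R_L = 445.7 Ω.
Below node A the resistance is R2 + (R3‖R_L) = 929.7 Ω, so V_A = 24.9 × 929.7/12930 = 1.790 V.
Then V_B = V_A × (R3‖R_L)/(R2 + R3‖R_L) = 1.790 × 445.7/929.7 = 0.858 V.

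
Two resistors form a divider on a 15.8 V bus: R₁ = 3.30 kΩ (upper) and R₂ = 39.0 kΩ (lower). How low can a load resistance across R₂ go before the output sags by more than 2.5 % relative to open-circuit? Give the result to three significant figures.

R_L(min) ≈ 119 kΩ

Output resistance R_th = R₁‖R₂ = (3.30 × 39.0)/42.30 = 3.043 kΩ.
The fractional drop is R_th/(R_th + R_L); requiring this ≤ 0.0250 gives R_L ≥ R_th(1/0.0250 − 1) = 3.043 × 39.00 = 119 kΩ.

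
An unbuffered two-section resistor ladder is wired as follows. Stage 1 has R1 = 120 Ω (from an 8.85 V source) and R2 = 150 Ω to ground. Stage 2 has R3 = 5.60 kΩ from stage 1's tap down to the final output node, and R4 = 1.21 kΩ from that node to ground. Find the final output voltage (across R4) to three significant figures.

V_out ≈ 0.865 V

Stage 2 presents R3+R4 = 6810 Ω as a load on stage 1's tap.
Stage 1's lower leg becomes R2‖(R3+R4) = 146.8 Ω, so V_mid = 8.85 × 146.8/266.8 = 4.869 V.
Stage 2 is itself unloaded: V_out = V_mid × R4/(R3+R4) = 4.869 × 1210/6810 = 0.865 V.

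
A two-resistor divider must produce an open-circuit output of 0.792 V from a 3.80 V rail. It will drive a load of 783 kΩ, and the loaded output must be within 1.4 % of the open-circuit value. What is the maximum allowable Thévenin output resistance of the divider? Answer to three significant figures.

R_th ≤ 11.1 kΩ

Loading drop = R_th/(R_th + R_L) ≤ 0.0140, so R_th ≤ R_L · ε/(1−ε) = 783 kΩ × 0.0140/0.9860 = 11.1 kΩ.
(Any R1, R2 with R2/(R1+R2) = 0.208 and R1‖R2 ≤ 11.1 kΩ will meet the spec.)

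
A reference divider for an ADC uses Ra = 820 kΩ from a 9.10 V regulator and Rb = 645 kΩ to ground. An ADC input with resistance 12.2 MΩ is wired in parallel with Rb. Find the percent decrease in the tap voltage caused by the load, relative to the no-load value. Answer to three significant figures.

The divider's output (Thévenin) resistance is Ra‖Rb = 361.0 kΩ.
Fractional drop under load = R_th/(R_th + R_L) = 361.0 / (361.0 + 12200) = 0.02874.
So the output falls by 2.87 %.

2.87 %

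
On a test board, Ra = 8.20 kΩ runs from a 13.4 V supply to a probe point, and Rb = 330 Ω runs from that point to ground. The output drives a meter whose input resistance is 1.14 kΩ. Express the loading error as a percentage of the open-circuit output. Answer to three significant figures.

21.8 %

Unloaded V = 13.4 × 330/8530 = 0.5184 V.
Loaded: Rb‖R_L = 255.9 Ω, giving V = 13.4 × 255.9/8456 = 0.4056 V.
Drop = (0.5184 − 0.4056) / 0.5184 = 21.8 %.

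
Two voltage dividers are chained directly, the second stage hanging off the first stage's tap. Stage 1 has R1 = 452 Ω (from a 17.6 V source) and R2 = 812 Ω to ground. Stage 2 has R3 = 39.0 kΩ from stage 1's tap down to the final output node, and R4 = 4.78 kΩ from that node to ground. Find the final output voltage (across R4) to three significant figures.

Stage 2 presents R3+R4 = 43780 Ω as a load on stage 1's tap.
Stage 1's lower leg becomes R2‖(R3+R4) = 797.2 Ω, so V_mid = 17.6 × 797.2/1249 = 11.23 V.
Stage 2 is itself unloaded: V_out = V_mid × R4/(R3+R4) = 11.23 × 4780/43780 = 1.23 V.

V_out ≈ 1.23 V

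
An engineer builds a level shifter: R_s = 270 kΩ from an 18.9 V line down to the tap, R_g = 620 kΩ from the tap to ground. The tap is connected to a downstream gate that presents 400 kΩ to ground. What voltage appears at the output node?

V_out ≈ 8.96 V

The load sits in parallel with R_g: R_g‖R_L = (620 × 400) / (620 + 400) = 243.1 kΩ.
V_out = 18.9 × 243.1 / (270 + 243.1) = 18.9 × 243.1/513.1 = 8.96 V.
(Unloaded it would have been 13.2 V.)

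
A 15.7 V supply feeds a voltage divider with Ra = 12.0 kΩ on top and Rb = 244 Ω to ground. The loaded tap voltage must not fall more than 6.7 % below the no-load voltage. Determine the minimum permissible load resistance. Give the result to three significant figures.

Output resistance R_th = Ra‖Rb = (12000 × 244)/12240 = 239.1 Ω.
The fractional drop is R_th/(R_th + R_L); requiring this ≤ 0.0670 gives R_L ≥ R_th(1/0.0670 − 1) = 239.1 × 13.93 = 3.33 kΩ.

R_L(min) ≈ 3.33 kΩ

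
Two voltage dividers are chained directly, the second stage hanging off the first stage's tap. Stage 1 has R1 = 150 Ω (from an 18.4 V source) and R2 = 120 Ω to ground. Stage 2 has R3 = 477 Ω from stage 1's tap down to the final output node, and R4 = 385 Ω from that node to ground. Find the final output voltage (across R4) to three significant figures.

Stage 2 presents R3+R4 = 862.0 Ω as a load on stage 1's tap.
Stage 1's lower leg becomes R2‖(R3+R4) = 105.3 Ω, so V_mid = 18.4 × 105.3/255.3 = 7.591 V.
Stage 2 is itself unloaded: V_out = V_mid × R4/(R3+R4) = 7.591 × 385/862.0 = 3.39 V.

V_out ≈ 3.39 V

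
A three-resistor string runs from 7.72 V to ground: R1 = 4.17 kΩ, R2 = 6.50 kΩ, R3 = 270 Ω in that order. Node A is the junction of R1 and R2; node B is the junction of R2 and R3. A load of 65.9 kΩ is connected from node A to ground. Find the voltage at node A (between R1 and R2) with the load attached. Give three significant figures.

Below node A the series string R2+R3 = 6770 Ω sits in parallel with the 65900 Ω load: 6139 Ω.
V_A = 7.72 × 6139/(4170 + 6139) = 4.60 V.

V ≈ 4.60 V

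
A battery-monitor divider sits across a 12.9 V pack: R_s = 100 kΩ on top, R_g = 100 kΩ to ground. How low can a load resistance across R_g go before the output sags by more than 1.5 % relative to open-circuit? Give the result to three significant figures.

Output resistance R_th = R_s‖R_g = (100 × 100)/200.0 = 50.00 kΩ.
The fractional drop is R_th/(R_th + R_L); requiring this ≤ 0.0150 gives R_L ≥ R_th(1/0.0150 − 1) = 50.00 × 65.67 = 3.28 MΩ.

R_L(min) ≈ 3.28 MΩ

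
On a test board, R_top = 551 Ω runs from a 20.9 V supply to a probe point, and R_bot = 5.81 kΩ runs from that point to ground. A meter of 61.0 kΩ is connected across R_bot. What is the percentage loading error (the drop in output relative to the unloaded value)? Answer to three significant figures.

The divider's output (Thévenin) resistance is R_top‖R_bot = 503.3 Ω.
Fractional drop under load = R_th/(R_th + R_L) = 503.3 / (503.3 + 61000) = 0.008183.
So the output falls by 0.818 %.

0.818 %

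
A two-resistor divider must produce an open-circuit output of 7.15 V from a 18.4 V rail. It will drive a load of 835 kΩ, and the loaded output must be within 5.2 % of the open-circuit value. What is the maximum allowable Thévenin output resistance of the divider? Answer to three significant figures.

Loading drop = R_th/(R_th + R_L) ≤ 0.0520, so R_th ≤ R_L · ε/(1−ε) = 835 kΩ × 0.0520/0.9480 = 45.8 kΩ.

R_th ≤ 45.8 kΩ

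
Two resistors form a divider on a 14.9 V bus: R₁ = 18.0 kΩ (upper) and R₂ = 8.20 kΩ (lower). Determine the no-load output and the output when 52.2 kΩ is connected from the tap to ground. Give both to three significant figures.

Unloaded: 4.66 V; loaded: 4.21 V

Open-circuit: V = 14.9 × 8.20/(18.0 + 8.20) = 4.66 V.
With the load, R₂ becomes R₂‖R_L = 7.087 kΩ, so V = 14.9 × 7.087/25.09 = 4.21 V.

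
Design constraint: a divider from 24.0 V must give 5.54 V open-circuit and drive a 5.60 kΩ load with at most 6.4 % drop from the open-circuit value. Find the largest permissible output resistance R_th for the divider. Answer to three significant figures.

R_th ≤ 383 Ω

Loading drop = R_th/(R_th + R_L) ≤ 0.0640, so R_th ≤ R_L · ε/(1−ε) = 5.60 kΩ × 0.0640/0.9360 = 383 Ω.
(Any R1, R2 with R2/(R1+R2) = 0.231 and R1‖R2 ≤ 383 Ω will meet the spec.)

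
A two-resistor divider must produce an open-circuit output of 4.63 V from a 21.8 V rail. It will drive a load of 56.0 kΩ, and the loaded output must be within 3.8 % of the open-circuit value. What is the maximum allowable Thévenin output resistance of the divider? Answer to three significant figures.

R_th ≤ 2.21 kΩ

Loading drop = R_th/(R_th + R_L) ≤ 0.0380, so R_th ≤ R_L · ε/(1−ε) = 56.0 kΩ × 0.0380/0.9620 = 2.21 kΩ.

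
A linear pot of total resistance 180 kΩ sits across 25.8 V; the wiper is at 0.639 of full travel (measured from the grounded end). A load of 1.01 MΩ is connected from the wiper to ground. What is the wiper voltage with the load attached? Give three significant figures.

The wiper splits the pot into (1−α)R = 64.98 kΩ above and αR = 115.0 kΩ below.
Lower section ‖ load = 103.3 kΩ.
V_wiper = 25.8 × 103.3/(64.98 + 103.3) = 15.8 V.

V ≈ 15.8 V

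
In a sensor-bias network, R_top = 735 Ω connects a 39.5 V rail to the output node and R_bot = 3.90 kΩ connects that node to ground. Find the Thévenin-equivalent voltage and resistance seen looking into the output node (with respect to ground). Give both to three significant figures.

V_th is the open-circuit tap voltage: 39.5 × 3900/(735 + 3900) = 33.2 V.
With the supply zeroed, R_top and R_bot appear in parallel from the tap: R_th = R_top‖R_bot = (735 × 3900)/4635 = 618 Ω.

V_th = 33.2 V, R_th = 618 Ω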